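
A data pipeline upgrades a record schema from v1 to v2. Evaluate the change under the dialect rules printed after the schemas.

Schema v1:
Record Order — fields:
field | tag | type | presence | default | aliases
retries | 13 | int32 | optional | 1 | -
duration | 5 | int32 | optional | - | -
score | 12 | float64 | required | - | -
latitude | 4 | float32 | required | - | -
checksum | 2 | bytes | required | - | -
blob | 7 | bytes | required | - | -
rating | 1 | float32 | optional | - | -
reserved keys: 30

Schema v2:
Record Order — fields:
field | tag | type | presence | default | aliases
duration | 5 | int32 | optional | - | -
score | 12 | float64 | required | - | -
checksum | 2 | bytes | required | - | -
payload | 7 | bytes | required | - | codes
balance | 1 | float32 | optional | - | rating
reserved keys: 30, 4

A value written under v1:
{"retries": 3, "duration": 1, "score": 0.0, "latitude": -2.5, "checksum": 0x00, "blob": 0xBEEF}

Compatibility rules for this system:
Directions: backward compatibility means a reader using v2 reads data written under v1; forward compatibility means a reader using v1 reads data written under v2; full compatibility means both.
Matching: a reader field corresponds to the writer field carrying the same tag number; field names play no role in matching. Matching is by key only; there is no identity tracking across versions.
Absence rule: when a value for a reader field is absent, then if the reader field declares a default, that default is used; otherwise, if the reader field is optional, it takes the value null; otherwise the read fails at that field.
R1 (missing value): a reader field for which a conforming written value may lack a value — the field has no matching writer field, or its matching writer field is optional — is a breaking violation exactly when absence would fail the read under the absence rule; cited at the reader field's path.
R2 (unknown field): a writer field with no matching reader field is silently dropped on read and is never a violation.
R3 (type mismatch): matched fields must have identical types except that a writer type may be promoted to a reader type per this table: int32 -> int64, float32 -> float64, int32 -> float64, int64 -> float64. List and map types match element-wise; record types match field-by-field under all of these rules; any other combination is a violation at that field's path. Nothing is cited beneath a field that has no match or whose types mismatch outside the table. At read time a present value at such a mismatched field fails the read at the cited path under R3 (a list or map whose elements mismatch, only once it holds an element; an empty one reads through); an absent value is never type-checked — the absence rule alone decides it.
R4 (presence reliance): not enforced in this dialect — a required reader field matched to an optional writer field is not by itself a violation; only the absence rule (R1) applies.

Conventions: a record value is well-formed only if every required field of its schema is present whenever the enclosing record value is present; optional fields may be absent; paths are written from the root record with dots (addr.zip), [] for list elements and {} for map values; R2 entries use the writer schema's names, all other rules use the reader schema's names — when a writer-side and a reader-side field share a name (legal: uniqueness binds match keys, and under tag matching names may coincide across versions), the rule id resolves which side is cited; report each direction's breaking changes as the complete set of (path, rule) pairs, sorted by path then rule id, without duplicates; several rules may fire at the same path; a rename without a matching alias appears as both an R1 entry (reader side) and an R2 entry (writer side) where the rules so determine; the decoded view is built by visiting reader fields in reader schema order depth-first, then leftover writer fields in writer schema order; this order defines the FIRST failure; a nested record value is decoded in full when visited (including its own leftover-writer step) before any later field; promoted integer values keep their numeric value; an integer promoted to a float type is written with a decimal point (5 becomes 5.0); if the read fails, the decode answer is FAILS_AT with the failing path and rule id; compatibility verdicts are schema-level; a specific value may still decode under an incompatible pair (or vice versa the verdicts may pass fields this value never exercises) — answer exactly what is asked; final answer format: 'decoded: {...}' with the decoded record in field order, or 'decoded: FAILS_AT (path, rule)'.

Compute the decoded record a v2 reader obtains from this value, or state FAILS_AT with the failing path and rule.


arrows below run writer -> reader for Order
decode (reader v2):
  duration := 1
  score := 0.0
  checksum := 0x00
  payload := 0xBEEF (from writer blob)
  balance := null (not supplied -> null)
  writer retries: unmatched, discarded
  writer latitude: unmatched, discarded
  => decoded: {"duration": 1, "score": 0.0, "checksum": 0x00, "payload": 0xBEEF, "balance": null}

decoded: {"duration": 1, "score": 0.0, "checksum": 0x00, "payload": 0xBEEF, "balance": null}


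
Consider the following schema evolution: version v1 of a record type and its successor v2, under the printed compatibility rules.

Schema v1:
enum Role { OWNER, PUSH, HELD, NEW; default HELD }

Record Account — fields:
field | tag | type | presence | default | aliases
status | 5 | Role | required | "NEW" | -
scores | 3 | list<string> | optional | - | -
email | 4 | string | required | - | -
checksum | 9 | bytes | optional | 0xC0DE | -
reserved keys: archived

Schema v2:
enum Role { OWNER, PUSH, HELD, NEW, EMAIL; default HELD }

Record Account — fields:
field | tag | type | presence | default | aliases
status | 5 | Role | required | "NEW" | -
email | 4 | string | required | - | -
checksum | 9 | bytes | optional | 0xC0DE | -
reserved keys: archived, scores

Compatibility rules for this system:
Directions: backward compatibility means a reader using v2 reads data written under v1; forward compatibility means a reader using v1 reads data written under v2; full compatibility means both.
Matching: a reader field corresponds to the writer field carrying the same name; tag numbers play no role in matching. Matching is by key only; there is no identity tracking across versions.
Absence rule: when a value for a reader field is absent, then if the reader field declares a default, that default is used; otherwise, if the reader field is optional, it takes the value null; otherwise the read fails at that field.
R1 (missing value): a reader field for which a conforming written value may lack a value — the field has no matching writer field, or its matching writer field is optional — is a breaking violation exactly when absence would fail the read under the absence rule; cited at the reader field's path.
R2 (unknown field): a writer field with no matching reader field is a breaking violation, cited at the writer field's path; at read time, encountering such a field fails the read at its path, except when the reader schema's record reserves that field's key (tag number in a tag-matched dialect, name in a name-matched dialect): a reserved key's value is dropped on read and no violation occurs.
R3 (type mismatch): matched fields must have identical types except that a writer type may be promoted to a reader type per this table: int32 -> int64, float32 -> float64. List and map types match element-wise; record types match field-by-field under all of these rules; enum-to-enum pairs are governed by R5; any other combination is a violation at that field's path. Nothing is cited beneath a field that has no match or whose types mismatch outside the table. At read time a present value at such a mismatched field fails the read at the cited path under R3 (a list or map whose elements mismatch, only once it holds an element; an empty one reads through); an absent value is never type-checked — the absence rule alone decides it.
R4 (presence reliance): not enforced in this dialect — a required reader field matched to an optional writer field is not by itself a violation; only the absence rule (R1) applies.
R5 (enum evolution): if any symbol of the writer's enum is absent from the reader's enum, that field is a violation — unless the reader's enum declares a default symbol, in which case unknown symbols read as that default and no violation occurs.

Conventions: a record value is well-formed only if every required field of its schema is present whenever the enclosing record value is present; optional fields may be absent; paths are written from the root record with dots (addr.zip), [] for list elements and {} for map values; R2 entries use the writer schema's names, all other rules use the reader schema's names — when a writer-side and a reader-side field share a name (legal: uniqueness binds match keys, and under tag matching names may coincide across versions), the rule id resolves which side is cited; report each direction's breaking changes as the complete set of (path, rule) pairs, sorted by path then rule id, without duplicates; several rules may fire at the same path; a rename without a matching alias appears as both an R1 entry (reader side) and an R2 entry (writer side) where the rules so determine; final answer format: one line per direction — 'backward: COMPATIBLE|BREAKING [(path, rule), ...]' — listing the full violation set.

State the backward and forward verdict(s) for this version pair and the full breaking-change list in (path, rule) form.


backward: COMPATIBLE []; forward: COMPATIBLE []

each type pair in Account: writer, then reader
backward analysis of Account with v2 as reader and v1 as writer:
  writer required, Role -> Role: reader status maps from writer status
  writer required, string -> string: reader email maps from writer email
  writer optional, bytes -> bytes: reader checksum maps from writer checksum
  writer scores: unknown to reader
  => backward verdict for Account: COMPATIBLE, no violations
forward analysis of Account with v1 as reader and v2 as writer:
  writer required, Role -> Role: reader status maps from writer status
  scores: no writer-side match
  writer required, string -> string: reader email maps from writer email
  writer optional, bytes -> bytes: reader checksum maps from writer checksum
  => forward verdict for Account: COMPATIBLE, no violations


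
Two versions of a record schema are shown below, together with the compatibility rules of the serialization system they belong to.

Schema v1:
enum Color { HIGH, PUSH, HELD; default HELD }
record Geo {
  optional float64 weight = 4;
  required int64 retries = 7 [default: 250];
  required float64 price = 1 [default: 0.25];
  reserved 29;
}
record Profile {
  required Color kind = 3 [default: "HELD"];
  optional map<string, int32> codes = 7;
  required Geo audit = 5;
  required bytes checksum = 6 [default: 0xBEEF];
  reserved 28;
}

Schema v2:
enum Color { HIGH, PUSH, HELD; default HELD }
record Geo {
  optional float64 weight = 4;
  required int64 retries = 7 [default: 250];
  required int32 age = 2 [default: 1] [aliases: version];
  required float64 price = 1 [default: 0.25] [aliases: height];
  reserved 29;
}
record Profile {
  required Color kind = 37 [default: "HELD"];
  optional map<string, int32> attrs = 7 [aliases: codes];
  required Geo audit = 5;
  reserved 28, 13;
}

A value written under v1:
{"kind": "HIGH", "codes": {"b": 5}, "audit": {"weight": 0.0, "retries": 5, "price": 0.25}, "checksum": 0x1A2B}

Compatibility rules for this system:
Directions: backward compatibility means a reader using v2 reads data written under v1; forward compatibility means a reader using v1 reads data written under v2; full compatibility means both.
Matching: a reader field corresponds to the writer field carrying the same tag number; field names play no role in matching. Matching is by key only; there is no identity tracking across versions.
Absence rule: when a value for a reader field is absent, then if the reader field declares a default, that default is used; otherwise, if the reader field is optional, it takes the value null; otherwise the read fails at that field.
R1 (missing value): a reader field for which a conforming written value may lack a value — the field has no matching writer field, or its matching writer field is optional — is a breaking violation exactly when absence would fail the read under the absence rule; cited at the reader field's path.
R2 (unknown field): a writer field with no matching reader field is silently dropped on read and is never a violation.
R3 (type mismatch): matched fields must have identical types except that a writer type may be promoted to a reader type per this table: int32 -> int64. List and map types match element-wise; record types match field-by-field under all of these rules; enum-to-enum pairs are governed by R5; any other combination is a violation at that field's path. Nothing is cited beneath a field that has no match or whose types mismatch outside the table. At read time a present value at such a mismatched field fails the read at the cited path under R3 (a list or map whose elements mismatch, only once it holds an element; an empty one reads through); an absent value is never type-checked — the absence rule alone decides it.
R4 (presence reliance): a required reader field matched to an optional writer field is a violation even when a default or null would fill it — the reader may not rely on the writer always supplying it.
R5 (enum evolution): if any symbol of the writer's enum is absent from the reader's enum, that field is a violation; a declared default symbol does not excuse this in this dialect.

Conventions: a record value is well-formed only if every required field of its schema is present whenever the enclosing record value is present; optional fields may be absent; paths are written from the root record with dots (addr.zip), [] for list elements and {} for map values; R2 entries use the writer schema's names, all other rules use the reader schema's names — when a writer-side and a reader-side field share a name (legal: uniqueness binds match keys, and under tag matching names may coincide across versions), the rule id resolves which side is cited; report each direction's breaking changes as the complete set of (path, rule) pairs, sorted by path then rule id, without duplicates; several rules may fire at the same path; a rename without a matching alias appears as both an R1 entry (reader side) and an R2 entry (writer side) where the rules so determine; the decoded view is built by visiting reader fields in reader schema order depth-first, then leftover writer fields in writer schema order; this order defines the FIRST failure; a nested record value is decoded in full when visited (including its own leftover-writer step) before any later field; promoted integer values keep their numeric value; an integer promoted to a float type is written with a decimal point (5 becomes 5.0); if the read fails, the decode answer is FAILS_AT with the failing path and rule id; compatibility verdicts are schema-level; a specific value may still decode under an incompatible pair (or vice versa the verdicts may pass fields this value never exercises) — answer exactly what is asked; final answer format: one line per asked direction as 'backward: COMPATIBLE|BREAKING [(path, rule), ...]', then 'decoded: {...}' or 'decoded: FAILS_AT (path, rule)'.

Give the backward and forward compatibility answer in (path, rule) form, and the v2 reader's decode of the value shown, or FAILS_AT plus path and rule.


backward: COMPATIBLE []; forward: COMPATIBLE []; decoded: {"kind": "HELD", "attrs": {"b": 5}, "audit": {"weight": 0.0, "retries": 5, "age": 1, "price": 0.25}}

each type pair in Profile: writer, then reader
backward analysis of Profile with v2 as reader and v1 as writer:
  kind: no writer-side match
  attrs: map<string, int32> -> map<string, int32>, writer optional; from codes
  audit: Geo -> Geo, writer required; from audit
  writer kind: unknown to reader
  writer checksum: unknown to reader
  audit.weight: float64 -> float64, writer optional; from audit.weight
  audit.retries: int64 -> int64, writer required; from audit.retries
  audit.age: no writer-side match
  audit.price: float64 -> float64, writer required; from audit.price
  => backward verdict for Profile: COMPATIBLE, no violations
forward analysis of Profile with v1 as reader and v2 as writer:
  kind: no writer-side match
  codes: map<string, int32> -> map<string, int32>, writer optional; from attrs
  audit: Geo -> Geo, writer required; from audit
  checksum: no writer-side match
  writer kind: unknown to reader
  audit.weight: float64 -> float64, writer optional; from audit.weight
  audit.retries: int64 -> int64, writer required; from audit.retries
  audit.price: float64 -> float64, writer required; from audit.price
  writer audit.age: unknown to reader
  => forward verdict for Profile: COMPATIBLE, no violations
decode walk for Profile under reader schema v2:
  kind := "HELD" (absent -> default)
  attrs := {"b": 5} (from writer codes)
  audit.weight := 0.0
  audit.retries := 5
  audit.age := 1 (absent -> default)
  audit.price := 0.25
  writer kind: unknown -> dropped
  writer checksum: unknown -> dropped
  => decoded: {"kind": "HELD", "attrs": {"b": 5}, "audit": {"weight": 0.0, "retries": 5, "age": 1, "price": 0.25}}


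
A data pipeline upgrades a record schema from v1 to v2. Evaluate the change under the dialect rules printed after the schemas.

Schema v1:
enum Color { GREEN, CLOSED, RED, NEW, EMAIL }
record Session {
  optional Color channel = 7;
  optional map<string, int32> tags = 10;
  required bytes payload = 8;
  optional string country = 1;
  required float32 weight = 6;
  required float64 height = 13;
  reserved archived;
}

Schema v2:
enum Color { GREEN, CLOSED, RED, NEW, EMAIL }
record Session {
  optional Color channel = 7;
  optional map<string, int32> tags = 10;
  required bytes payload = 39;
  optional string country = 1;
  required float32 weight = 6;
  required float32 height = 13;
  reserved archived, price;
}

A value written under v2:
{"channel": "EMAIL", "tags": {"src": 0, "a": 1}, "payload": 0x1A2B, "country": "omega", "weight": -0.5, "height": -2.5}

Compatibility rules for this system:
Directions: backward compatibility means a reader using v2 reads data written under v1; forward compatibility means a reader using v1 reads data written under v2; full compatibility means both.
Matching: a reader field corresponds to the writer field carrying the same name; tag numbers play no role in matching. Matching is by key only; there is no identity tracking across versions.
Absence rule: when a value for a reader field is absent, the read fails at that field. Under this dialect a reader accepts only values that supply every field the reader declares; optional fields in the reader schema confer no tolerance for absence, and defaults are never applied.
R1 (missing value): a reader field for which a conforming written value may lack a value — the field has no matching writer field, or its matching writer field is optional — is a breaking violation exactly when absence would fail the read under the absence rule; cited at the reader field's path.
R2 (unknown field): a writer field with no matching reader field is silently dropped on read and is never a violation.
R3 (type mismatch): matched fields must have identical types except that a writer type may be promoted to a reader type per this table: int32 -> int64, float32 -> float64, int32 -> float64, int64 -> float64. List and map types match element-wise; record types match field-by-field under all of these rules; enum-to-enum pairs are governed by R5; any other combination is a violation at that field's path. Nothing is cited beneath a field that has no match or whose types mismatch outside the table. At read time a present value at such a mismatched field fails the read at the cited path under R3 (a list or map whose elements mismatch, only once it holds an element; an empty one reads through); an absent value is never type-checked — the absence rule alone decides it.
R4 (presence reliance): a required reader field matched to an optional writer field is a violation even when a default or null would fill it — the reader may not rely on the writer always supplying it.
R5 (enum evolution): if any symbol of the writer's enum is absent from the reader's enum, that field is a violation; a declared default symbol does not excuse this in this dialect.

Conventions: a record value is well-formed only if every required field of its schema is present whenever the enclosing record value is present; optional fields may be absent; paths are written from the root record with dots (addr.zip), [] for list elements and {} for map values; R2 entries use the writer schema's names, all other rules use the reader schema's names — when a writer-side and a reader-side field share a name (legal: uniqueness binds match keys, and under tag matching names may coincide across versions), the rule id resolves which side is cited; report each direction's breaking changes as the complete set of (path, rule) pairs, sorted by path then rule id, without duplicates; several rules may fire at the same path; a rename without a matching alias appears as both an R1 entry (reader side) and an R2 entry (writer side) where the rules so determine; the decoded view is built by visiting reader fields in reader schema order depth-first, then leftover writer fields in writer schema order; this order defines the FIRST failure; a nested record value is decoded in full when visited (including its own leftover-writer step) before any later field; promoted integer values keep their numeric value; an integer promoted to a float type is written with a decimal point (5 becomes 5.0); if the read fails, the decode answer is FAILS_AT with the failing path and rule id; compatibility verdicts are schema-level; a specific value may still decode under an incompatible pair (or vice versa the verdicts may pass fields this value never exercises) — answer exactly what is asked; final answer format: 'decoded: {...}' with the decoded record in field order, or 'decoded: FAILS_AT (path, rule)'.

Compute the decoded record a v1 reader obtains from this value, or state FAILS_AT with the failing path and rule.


each type pair in Session: writer, then reader
migrating the Session value to v1:
  channel := "EMAIL"
  tags := {"src": 0, "a": 1}
  payload := 0x1A2B
  country := "omega"
  weight := -0.5
  height := -2.5 (float32 -> float64)
  => decoded: {"channel": "EMAIL", "tags": {"src": 0, "a": 1}, "payload": 0x1A2B, "country": "omega", "weight": -0.5, "height": -2.5}
checking off the Session differences that do not matter here:
  field payload in record Session: tag 8 changed to 39 -> inert under this dialect — no rule fires on Session and the result does not move
  field height in record Session: type float64 changed to float32 -> matters for Session compatibility verdicts, not for this value's decode

decoded: {"channel": "EMAIL", "tags": {"src": 0, "a": 1}, "payload": 0x1A2B, "country": "omega", "weight": -0.5, "height": -2.5}


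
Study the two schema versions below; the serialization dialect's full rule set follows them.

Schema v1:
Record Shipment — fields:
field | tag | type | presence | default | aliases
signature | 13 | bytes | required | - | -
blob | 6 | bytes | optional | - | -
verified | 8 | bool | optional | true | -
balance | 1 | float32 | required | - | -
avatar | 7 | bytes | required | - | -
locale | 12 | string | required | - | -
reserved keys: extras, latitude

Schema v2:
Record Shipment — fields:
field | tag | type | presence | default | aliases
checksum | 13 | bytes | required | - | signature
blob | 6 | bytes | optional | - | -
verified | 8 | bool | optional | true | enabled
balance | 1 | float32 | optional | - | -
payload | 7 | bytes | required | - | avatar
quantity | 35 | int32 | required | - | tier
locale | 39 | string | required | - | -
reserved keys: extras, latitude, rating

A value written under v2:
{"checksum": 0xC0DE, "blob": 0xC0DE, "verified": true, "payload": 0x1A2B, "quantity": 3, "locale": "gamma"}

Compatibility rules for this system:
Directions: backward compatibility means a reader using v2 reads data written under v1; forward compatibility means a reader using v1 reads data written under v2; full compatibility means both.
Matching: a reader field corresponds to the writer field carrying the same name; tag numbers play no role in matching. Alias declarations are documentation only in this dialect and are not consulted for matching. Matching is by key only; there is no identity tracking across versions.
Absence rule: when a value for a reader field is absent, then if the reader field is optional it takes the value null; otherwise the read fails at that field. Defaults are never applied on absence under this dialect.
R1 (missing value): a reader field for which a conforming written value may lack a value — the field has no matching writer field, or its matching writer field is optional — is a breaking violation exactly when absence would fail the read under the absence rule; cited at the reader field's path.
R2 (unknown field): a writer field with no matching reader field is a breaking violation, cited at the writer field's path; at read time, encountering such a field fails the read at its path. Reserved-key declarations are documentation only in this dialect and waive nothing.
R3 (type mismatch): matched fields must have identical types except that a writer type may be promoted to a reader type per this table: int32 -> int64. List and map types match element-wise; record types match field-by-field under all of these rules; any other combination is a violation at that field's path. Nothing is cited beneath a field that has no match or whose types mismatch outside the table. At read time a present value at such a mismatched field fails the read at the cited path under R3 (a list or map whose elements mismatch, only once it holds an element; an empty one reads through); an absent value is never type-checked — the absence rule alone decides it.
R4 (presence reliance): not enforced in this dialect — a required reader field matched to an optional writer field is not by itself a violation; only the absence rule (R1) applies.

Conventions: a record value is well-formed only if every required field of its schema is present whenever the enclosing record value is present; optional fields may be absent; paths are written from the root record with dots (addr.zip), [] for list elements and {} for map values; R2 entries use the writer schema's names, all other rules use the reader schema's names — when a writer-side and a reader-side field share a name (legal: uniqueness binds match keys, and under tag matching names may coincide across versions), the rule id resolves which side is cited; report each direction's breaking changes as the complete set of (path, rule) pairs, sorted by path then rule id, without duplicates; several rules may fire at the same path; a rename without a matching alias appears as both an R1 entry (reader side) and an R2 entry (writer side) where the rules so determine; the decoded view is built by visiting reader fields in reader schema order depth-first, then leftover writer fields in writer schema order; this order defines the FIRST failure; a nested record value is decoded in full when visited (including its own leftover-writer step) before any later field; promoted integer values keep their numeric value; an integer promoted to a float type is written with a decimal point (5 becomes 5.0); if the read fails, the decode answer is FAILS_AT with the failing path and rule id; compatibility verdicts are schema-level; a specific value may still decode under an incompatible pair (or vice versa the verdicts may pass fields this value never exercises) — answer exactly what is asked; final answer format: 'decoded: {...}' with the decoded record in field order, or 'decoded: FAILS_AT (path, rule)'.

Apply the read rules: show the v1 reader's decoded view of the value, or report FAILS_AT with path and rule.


in Shipment below, arrows point writer -> reader
decoding the Shipment value with the v1 reader:
  read fails at signature under R1 (no fill)
  => FAILS_AT (signature, R1)
the other Shipment changes do not affect what is asked:
  added field quantity to record Shipment: required int32, tag 35 (in v2 it sits immediately before locale) -> shifts the Shipment verdicts, not this decode
  renamed field avatar to payload in record Shipment (alias avatar declared on the renamed field) -> shifts the Shipment verdicts, not this decode
  field balance in record Shipment: required changed to optional -> shifts the Shipment verdicts, not this decode
  field locale in record Shipment: tag 12 changed to 39 -> triggers nothing under the printed rules; the Shipment answer is the same either way

decoded: FAILS_AT (signature, R1)


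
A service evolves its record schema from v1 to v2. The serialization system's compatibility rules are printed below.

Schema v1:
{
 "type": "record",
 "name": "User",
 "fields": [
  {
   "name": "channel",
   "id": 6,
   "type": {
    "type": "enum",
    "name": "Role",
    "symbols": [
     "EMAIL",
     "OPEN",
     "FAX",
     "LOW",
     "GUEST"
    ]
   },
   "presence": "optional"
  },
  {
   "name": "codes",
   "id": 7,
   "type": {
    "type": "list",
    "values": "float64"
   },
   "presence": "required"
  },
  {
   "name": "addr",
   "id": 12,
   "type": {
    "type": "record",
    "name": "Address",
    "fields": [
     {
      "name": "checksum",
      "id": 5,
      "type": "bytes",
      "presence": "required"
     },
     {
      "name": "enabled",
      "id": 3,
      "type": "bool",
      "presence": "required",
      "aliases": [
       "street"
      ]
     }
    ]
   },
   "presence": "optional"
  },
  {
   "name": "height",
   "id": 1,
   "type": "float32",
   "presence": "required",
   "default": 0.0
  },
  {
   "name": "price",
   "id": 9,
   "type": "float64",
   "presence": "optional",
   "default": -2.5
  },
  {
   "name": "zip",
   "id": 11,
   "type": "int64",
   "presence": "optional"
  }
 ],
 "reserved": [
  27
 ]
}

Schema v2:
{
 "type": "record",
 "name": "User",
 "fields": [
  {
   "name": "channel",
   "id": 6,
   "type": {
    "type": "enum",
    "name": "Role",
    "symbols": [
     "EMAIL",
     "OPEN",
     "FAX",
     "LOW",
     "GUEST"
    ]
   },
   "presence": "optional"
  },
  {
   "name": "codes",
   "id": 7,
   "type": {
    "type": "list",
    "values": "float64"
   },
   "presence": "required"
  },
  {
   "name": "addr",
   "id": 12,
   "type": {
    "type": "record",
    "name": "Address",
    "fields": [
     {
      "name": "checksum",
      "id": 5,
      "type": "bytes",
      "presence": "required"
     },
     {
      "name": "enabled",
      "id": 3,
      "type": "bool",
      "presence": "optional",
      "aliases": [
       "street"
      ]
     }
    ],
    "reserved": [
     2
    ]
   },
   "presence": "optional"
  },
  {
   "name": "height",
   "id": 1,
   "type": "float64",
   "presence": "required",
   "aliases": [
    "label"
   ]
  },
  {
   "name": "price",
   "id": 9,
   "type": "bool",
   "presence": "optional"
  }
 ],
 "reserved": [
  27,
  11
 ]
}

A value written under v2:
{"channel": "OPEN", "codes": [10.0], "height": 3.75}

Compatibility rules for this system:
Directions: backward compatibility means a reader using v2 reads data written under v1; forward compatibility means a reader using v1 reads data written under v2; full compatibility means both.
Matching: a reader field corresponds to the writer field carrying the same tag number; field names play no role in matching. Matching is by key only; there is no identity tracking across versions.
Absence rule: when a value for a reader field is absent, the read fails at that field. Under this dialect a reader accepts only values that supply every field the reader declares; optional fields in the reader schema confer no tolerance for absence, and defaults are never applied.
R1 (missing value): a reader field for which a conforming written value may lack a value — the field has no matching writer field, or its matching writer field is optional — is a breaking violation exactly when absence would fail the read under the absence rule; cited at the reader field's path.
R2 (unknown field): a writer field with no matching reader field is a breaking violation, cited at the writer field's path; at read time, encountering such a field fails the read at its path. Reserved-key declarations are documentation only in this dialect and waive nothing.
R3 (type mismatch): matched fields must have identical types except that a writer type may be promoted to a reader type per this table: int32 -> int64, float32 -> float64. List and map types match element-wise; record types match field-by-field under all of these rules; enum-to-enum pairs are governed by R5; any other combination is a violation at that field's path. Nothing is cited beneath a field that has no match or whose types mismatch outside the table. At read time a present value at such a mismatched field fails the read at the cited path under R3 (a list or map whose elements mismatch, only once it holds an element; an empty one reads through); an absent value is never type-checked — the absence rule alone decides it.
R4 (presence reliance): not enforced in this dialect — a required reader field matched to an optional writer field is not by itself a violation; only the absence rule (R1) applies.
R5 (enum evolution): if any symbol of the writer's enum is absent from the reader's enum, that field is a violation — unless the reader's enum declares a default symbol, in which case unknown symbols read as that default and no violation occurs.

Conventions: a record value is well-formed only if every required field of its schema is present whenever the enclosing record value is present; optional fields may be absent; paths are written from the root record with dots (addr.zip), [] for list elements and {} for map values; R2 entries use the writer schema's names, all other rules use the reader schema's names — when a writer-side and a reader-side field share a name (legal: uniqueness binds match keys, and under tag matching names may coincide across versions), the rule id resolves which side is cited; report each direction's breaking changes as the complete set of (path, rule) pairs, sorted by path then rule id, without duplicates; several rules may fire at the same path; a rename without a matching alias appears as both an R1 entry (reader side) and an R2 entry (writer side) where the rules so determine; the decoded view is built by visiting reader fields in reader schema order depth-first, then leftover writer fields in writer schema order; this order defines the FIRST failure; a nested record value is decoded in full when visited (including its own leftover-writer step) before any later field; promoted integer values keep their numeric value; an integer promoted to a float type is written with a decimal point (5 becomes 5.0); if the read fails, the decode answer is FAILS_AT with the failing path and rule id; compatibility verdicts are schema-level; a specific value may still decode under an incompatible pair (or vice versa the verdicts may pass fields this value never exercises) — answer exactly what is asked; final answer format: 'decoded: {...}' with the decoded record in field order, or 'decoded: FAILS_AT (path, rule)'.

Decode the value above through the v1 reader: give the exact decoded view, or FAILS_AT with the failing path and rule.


each type pair in User: writer, then reader
decoding the User value with the v1 reader:
  channel := "OPEN"
  codes := [10.0]
  read fails at addr under R1 (no fill)
  => FAILS_AT (addr, R1)
remaining User differences; none change what is asked:
  field enabled in record Address: required changed to optional -> shifts the User verdicts, not this decode
  field height in record User: type float32 changed to float64 (its default is dropped) -> shifts the User verdicts, not this decode
  field price in record User: type float64 changed to bool (its default is dropped) -> shifts the User verdicts, not this decode
  removed field zip from record User (its key 11 joins the reserved list) -> shifts the User verdicts, not this decode

decoded: FAILS_AT (addr, R1)


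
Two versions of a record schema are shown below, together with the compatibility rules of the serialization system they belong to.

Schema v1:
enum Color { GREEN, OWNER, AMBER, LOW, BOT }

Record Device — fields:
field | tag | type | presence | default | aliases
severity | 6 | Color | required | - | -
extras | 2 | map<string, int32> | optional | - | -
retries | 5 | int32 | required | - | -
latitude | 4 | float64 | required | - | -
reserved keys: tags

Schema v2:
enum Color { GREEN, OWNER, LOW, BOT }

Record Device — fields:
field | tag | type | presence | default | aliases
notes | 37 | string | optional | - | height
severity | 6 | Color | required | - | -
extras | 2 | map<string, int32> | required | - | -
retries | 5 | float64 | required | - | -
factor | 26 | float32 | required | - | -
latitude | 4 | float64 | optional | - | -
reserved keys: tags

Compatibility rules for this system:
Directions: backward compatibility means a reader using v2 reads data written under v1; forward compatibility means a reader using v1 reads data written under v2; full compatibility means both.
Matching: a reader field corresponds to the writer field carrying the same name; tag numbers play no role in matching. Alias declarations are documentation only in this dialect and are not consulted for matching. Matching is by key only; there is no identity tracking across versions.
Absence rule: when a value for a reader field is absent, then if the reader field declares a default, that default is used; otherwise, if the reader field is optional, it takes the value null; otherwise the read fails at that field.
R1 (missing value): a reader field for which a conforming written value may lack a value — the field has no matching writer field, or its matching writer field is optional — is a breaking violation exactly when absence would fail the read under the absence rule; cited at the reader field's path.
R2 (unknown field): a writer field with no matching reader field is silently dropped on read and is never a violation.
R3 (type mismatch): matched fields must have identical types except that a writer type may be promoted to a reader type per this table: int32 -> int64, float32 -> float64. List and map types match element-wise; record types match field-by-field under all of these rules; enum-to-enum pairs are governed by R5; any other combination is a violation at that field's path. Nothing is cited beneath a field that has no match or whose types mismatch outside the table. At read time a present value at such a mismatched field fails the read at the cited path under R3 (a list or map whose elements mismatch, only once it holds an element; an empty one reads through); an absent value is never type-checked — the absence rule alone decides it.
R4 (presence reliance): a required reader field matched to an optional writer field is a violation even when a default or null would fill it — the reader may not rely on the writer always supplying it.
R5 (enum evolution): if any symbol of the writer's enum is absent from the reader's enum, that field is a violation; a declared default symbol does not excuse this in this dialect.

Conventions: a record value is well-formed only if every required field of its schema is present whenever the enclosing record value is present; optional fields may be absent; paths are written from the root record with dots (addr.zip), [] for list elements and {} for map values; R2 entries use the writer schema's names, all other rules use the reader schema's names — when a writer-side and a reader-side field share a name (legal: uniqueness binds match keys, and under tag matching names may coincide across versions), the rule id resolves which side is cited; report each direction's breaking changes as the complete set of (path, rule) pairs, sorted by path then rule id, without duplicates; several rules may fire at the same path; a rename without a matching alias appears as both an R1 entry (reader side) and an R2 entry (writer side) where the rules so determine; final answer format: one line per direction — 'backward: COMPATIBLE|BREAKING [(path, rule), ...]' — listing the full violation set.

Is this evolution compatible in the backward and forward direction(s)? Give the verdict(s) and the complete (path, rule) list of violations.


backward: BREAKING [(extras, R1), (extras, R4), (factor, R1), (retries, R3), (severity, R5)]; forward: BREAKING [(latitude, R1), (latitude, R4), (retries, R3)]

arrows below run writer -> reader for Device
backward for Device (reader v2, writer v1):
  notes has no writer counterpart
  severity <- severity (Color -> Color, writer required)
  extras <- extras (map<string, int32> -> map<string, int32>, writer optional)
  retries <- retries (int32 -> float64, writer required)
  factor has no writer counterpart
  latitude <- latitude (float64 -> float64, writer required)
  R1 fires at extras
  R4 fires at extras
  R1 fires at factor
  R3 fires at retries
  R5 fires at severity
  => backward verdict for Device: BREAKING, 5 violation(s)
forward for Device (reader v1, writer v2):
  severity <- severity (Color -> Color, writer required)
  extras <- extras (map<string, int32> -> map<string, int32>, writer required)
  retries <- retries (float64 -> int32, writer required)
  latitude <- latitude (float64 -> float64, writer optional)
  writer field notes has no reader counterpart
  writer field factor has no reader counterpart
  R1 fires at latitude
  R4 fires at latitude
  R3 fires at retries
  => forward verdict for Device: BREAKING, 3 violation(s)
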